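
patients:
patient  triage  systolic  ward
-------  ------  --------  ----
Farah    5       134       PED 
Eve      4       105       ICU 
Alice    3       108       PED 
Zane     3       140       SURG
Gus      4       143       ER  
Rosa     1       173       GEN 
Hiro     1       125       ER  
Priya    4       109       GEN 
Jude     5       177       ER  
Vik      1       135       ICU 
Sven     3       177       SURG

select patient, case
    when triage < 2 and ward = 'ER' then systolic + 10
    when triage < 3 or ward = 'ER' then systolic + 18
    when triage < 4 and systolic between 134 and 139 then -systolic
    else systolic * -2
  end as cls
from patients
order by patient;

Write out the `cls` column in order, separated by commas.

patient=Alice: ELSE → -216
patient=Eve: ELSE → -210
patient=Farah: ELSE → -268
patient=Gus: triage < 3 or ward = 'ER' → 161
patient=Hiro: triage < 2 and ward = 'ER' → 135
patient=Jude: triage < 3 or ward = 'ER' → 195
patient=Priya: ELSE → -218
patient=Rosa: triage < 3 or ward = 'ER' → 191
patient=Sven: ELSE → -354
patient=Vik: triage < 3 or ward = 'ER' → 153
patient=Zane: ELSE → -280

-216, -210, -268, 161, 135, 195, -218, 191, -354, 153, -280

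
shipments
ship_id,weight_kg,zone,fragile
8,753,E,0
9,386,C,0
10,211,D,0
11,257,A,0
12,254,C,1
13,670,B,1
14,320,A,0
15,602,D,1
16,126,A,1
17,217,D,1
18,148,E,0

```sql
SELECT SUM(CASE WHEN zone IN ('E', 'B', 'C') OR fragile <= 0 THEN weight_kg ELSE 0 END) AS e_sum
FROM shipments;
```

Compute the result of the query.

ship_id=8: ✓ → 753
ship_id=9: ✓ → 386
ship_id=10: ✓ → 211
ship_id=11: ✓ → 257
ship_id=12: ✓ → 254
ship_id=13: ✓ → 670
ship_id=14: ✓ → 320
ship_id=15: ✗
ship_id=16: ✗
ship_id=17: ✗
ship_id=18: ✓ → 148
e_sum = 753 + 386 + 211 + 257 + 254 + 670 + 320 + 148 = 2999

2999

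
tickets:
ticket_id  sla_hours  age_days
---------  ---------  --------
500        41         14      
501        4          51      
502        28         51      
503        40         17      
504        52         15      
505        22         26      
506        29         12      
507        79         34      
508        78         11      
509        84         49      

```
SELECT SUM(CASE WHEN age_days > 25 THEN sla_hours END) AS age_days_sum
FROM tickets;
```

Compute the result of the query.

217

ticket_id=500: ✗
ticket_id=501: ✓ → 4
ticket_id=502: ✓ → 28
ticket_id=503: ✗
ticket_id=504: ✗
ticket_id=505: ✓ → 22
ticket_id=506: ✗
ticket_id=507: ✓ → 79
ticket_id=508: ✗
ticket_id=509: ✓ → 84
age_days_sum = 4 + 28 + 22 + 79 + 84 = 217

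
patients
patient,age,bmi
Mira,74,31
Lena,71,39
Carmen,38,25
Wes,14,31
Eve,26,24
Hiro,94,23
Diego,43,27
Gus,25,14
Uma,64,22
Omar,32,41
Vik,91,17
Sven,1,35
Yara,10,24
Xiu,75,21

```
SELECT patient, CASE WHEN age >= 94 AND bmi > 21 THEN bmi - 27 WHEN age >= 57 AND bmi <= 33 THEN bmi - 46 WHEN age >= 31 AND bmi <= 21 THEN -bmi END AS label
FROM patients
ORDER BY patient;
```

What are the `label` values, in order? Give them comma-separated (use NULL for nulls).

patient=Carmen: (no match → NULL) → NULL
patient=Diego: (no match → NULL) → NULL
patient=Eve: (no match → NULL) → NULL
patient=Gus: (no match → NULL) → NULL
patient=Hiro: age >= 94 AND bmi > 21 → -4
patient=Lena: (no match → NULL) → NULL
patient=Mira: age >= 57 AND bmi <= 33 → -15
patient=Omar: (no match → NULL) → NULL
patient=Sven: (no match → NULL) → NULL
patient=Uma: age >= 57 AND bmi <= 33 → -24
patient=Vik: age >= 57 AND bmi <= 33 → -29
patient=Wes: (no match → NULL) → NULL
patient=Xiu: age >= 57 AND bmi <= 33 → -25
patient=Yara: (no match → NULL) → NULL

NULL, NULL, NULL, NULL, -4, NULL, -15, NULL, NULL, -24, -29, NULL, -25, NULL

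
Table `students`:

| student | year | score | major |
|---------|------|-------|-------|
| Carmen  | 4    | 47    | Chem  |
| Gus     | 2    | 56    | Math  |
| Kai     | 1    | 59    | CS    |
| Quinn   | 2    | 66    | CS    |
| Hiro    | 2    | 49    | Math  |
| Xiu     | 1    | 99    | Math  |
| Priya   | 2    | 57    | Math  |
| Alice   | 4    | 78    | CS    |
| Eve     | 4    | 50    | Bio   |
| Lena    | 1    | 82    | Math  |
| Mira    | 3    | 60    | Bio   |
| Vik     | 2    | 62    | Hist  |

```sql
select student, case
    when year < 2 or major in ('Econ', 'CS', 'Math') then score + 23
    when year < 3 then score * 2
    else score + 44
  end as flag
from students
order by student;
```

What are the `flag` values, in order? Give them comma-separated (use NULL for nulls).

student=Alice: year < 2 or major in ('Econ', 'CS', 'Math') → 101
student=Carmen: ELSE → 91
student=Eve: ELSE → 94
student=Gus: year < 2 or major in ('Econ', 'CS', 'Math') → 79
student=Hiro: year < 2 or major in ('Econ', 'CS', 'Math') → 72
student=Kai: year < 2 or major in ('Econ', 'CS', 'Math') → 82
student=Lena: year < 2 or major in ('Econ', 'CS', 'Math') → 105
student=Mira: ELSE → 104
student=Priya: year < 2 or major in ('Econ', 'CS', 'Math') → 80
student=Quinn: year < 2 or major in ('Econ', 'CS', 'Math') → 89
student=Vik: year < 3 → 124
student=Xiu: year < 2 or major in ('Econ', 'CS', 'Math') → 122

101, 91, 94, 79, 72, 82, 105, 104, 80, 89, 124, 122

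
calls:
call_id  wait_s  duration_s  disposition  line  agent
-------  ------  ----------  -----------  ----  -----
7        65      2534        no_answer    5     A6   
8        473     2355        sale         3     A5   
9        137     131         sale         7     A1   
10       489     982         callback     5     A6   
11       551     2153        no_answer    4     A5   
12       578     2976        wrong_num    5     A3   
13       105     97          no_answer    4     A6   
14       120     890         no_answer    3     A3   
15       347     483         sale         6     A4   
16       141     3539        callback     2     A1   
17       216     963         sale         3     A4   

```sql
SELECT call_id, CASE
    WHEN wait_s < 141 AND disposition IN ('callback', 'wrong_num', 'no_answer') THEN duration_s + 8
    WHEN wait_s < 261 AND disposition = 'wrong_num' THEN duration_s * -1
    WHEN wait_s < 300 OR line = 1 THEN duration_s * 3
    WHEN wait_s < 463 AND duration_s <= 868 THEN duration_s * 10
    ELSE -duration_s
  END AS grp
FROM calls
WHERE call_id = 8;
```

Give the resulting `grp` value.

call_id = 8: wait_s=473, duration_s=2355, disposition=sale, line=3, agent=A5.
wait_s < 141 AND disposition IN ('callback', 'wrong_num', 'no_answer') → false
wait_s < 261 AND disposition = 'wrong_num' → false
wait_s < 300 OR line = 1 → false
wait_s < 463 AND duration_s <= 868 → false
No prior WHEN matched → ELSE → -2355

-2355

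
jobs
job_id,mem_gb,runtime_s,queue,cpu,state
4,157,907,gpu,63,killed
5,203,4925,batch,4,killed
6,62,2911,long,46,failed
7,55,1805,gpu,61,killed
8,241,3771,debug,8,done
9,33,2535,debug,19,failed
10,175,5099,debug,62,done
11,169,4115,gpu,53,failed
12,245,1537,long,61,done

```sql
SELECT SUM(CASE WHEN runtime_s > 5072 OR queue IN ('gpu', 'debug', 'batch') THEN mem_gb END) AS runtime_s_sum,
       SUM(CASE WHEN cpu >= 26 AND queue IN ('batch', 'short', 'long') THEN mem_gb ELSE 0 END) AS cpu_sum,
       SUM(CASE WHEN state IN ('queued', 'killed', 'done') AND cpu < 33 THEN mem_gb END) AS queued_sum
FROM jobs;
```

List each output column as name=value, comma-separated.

[runtime_s_sum: runtime_s > 5072 OR queue IN ('gpu', 'debug', 'batch')]
job_id=4: ✓ → 157
job_id=5: ✓ → 203
job_id=6: ✗
job_id=7: ✓ → 55
job_id=8: ✓ → 241
job_id=9: ✓ → 33
job_id=10: ✓ → 175
job_id=11: ✓ → 169
job_id=12: ✗
runtime_s_sum = 157 + 203 + 55 + 241 + 33 + 175 + 169 = 1033
—
[cpu_sum: cpu >= 26 AND queue IN ('batch', 'short', 'long')]
job_id=4: ✗
job_id=5: ✗
job_id=6: ✓ → 62
job_id=7: ✗
job_id=8: ✗
job_id=9: ✗
job_id=10: ✗
job_id=11: ✗
job_id=12: ✓ → 245
cpu_sum = 62 + 245 = 307
—
[queued_sum: state IN ('queued', 'killed', 'done') AND cpu < 33]
job_id=4: ✗
job_id=5: ✓ → 203
job_id=6: ✗
job_id=7: ✗
job_id=8: ✓ → 241
job_id=9: ✗
job_id=10: ✗
job_id=11: ✗
job_id=12: ✗
queued_sum = 203 + 241 = 444

runtime_s_sum=1033, cpu_sum=307, queued_sum=444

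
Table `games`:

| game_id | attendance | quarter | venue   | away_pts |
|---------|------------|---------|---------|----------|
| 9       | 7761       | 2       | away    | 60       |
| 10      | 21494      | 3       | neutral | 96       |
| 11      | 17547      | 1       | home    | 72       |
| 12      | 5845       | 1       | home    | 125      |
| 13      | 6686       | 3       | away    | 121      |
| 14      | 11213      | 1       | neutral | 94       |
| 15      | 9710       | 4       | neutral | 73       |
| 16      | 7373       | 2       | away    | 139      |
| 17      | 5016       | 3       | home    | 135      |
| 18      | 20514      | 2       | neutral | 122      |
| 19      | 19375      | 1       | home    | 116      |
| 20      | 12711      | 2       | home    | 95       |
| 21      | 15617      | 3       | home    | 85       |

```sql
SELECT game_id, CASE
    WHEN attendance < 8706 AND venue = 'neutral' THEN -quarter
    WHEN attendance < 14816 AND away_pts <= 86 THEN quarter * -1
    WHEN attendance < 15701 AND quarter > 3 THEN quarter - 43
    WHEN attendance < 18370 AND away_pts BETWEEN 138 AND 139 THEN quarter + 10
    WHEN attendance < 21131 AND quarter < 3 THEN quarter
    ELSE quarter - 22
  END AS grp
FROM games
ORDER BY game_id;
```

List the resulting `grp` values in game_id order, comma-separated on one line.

game_id=9: attendance < 14816 AND away_pts <= 86 → -2
game_id=10: ELSE → -19
game_id=11: attendance < 21131 AND quarter < 3 → 1
game_id=12: attendance < 21131 AND quarter < 3 → 1
game_id=13: ELSE → -19
game_id=14: attendance < 21131 AND quarter < 3 → 1
game_id=15: attendance < 14816 AND away_pts <= 86 → -4
game_id=16: attendance < 18370 AND away_pts BETWEEN 138 AND 139 → 12
game_id=17: ELSE → -19
game_id=18: attendance < 21131 AND quarter < 3 → 2
game_id=19: attendance < 21131 AND quarter < 3 → 1
game_id=20: attendance < 21131 AND quarter < 3 → 2
game_id=21: ELSE → -19

-2, -19, 1, 1, -19, 1, -4, 12, -19, 2, 1, 2, -19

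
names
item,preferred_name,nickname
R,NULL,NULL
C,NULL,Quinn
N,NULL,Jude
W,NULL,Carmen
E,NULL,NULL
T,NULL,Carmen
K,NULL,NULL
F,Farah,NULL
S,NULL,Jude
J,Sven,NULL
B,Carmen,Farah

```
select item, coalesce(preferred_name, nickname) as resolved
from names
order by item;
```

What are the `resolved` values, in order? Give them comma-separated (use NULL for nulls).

Carmen, Quinn, NULL, Farah, Sven, NULL, Jude, NULL, Jude, Carmen, Carmen

item=B: preferred_name=Carmen → Carmen
item=C: preferred_name=NULL, nickname=Quinn → Quinn
item=E: preferred_name=NULL, nickname=NULL (all NULL) → NULL
item=F: preferred_name=Farah → Farah
item=J: preferred_name=Sven → Sven
item=K: preferred_name=NULL, nickname=NULL (all NULL) → NULL
item=N: preferred_name=NULL, nickname=Jude → Jude
item=R: preferred_name=NULL, nickname=NULL (all NULL) → NULL
item=S: preferred_name=NULL, nickname=Jude → Jude
item=T: preferred_name=NULL, nickname=Carmen → Carmen
item=W: preferred_name=NULL, nickname=Carmen → Carmen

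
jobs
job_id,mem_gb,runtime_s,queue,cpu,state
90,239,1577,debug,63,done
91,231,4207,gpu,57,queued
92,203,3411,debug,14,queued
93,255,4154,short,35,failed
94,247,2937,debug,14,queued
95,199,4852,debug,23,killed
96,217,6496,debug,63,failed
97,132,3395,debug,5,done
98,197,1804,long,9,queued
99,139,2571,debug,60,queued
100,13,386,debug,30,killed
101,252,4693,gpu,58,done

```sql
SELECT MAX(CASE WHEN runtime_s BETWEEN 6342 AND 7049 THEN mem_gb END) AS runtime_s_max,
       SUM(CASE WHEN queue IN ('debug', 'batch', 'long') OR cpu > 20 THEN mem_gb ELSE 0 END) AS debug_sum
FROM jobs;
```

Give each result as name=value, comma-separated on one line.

runtime_s_max=217, debug_sum=2324

[runtime_s_max: runtime_s BETWEEN 6342 AND 7049]
job_id=90: ✗
job_id=91: ✗
job_id=92: ✗
job_id=93: ✗
job_id=94: ✗
job_id=95: ✗
job_id=96: ✓ → 217
job_id=97: ✗
job_id=98: ✗
job_id=99: ✗
job_id=100: ✗
job_id=101: ✗
runtime_s_max = MAX(217) = 217
—
[debug_sum: queue IN ('debug', 'batch', 'long') OR cpu > 20]
job_id=90: ✓ → 239
job_id=91: ✓ → 231
job_id=92: ✓ → 203
job_id=93: ✓ → 255
job_id=94: ✓ → 247
job_id=95: ✓ → 199
job_id=96: ✓ → 217
job_id=97: ✓ → 132
job_id=98: ✓ → 197
job_id=99: ✓ → 139
job_id=100: ✓ → 13
job_id=101: ✓ → 252
debug_sum = 239 + 231 + 203 + 255 + 247 + 199 + 217 + 132 + 197 + 139 + 13 + 252 = 2324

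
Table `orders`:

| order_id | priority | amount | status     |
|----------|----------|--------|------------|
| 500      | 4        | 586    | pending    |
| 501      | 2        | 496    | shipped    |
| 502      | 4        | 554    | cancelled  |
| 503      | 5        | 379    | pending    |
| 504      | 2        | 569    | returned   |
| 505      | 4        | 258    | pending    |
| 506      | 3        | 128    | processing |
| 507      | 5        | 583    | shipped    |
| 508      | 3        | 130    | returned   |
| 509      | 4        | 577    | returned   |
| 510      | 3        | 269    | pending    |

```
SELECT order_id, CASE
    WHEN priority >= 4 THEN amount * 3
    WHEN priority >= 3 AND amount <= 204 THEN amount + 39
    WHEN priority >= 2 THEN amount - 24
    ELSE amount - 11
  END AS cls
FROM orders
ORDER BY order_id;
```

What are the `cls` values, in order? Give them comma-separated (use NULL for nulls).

1758, 472, 1662, 1137, 545, 774, 167, 1749, 169, 1731, 245

order_id=500: priority >= 4 → 1758
order_id=501: priority >= 2 → 472
order_id=502: priority >= 4 → 1662
order_id=503: priority >= 4 → 1137
order_id=504: priority >= 2 → 545
order_id=505: priority >= 4 → 774
order_id=506: priority >= 3 AND amount <= 204 → 167
order_id=507: priority >= 4 → 1749
order_id=508: priority >= 3 AND amount <= 204 → 169
order_id=509: priority >= 4 → 1731
order_id=510: priority >= 2 → 245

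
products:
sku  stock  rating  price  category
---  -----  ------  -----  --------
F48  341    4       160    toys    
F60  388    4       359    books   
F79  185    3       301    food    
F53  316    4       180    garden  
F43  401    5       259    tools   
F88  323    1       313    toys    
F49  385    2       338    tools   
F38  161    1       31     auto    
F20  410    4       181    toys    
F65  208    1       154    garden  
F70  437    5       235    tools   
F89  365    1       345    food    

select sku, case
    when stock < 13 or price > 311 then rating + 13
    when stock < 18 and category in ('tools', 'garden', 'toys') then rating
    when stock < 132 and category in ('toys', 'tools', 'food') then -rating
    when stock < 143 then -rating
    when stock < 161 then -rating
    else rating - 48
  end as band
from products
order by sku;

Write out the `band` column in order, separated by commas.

sku=F20: ELSE → -44
sku=F38: ELSE → -47
sku=F43: ELSE → -43
sku=F48: ELSE → -44
sku=F49: stock < 13 or price > 311 → 15
sku=F53: ELSE → -44
sku=F60: stock < 13 or price > 311 → 17
sku=F65: ELSE → -47
sku=F70: ELSE → -43
sku=F79: ELSE → -45
sku=F88: stock < 13 or price > 311 → 14
sku=F89: stock < 13 or price > 311 → 14

-44, -47, -43, -44, 15, -44, 17, -47, -43, -45, 14, 14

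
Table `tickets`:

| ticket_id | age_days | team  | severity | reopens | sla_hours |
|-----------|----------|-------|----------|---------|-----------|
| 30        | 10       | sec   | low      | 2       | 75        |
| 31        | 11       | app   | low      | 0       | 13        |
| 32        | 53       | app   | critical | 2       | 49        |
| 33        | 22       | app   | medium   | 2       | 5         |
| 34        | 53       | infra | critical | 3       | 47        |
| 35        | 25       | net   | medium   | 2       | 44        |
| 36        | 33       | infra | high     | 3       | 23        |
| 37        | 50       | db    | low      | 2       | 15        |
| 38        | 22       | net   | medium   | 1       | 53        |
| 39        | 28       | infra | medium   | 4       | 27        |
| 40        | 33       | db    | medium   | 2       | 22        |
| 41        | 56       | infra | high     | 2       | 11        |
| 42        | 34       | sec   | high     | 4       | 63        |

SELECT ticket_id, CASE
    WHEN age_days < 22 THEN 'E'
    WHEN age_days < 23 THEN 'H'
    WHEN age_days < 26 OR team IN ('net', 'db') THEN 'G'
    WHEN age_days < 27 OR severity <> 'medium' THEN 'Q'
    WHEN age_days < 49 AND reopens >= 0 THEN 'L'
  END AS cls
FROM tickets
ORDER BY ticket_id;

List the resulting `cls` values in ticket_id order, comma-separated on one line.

E, E, Q, H, Q, G, Q, G, H, L, G, Q, Q

ticket_id=30: age_days < 22 → E
ticket_id=31: age_days < 22 → E
ticket_id=32: age_days < 27 OR severity <> 'medium' → Q
ticket_id=33: age_days < 23 → H
ticket_id=34: age_days < 27 OR severity <> 'medium' → Q
ticket_id=35: age_days < 26 OR team IN ('net', 'db') → G
ticket_id=36: age_days < 27 OR severity <> 'medium' → Q
ticket_id=37: age_days < 26 OR team IN ('net', 'db') → G
ticket_id=38: age_days < 23 → H
ticket_id=39: age_days < 49 AND reopens >= 0 → L
ticket_id=40: age_days < 26 OR team IN ('net', 'db') → G
ticket_id=41: age_days < 27 OR severity <> 'medium' → Q
ticket_id=42: age_days < 27 OR severity <> 'medium' → Q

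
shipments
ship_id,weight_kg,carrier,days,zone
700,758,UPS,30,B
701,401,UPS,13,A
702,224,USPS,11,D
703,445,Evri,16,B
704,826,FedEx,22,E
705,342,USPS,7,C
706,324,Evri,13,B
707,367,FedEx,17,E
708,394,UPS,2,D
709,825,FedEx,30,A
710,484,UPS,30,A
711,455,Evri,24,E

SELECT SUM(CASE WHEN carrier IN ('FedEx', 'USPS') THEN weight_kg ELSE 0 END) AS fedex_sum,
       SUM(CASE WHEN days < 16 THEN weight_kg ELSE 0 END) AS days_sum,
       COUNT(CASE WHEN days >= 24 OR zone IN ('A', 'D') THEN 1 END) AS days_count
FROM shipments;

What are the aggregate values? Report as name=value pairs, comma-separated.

[fedex_sum: carrier IN ('FedEx', 'USPS')]
ship_id=700: ✗
ship_id=701: ✗
ship_id=702: ✓ → 224
ship_id=703: ✗
ship_id=704: ✓ → 826
ship_id=705: ✓ → 342
ship_id=706: ✗
ship_id=707: ✓ → 367
ship_id=708: ✗
ship_id=709: ✓ → 825
ship_id=710: ✗
ship_id=711: ✗
fedex_sum = 224 + 826 + 342 + 367 + 825 = 2584
—
[days_sum: days < 16]
ship_id=700: ✗
ship_id=701: ✓ → 401
ship_id=702: ✓ → 224
ship_id=703: ✗
ship_id=704: ✗
ship_id=705: ✓ → 342
ship_id=706: ✓ → 324
ship_id=707: ✗
ship_id=708: ✓ → 394
ship_id=709: ✗
ship_id=710: ✗
ship_id=711: ✗
days_sum = 401 + 224 + 342 + 324 + 394 = 1685
—
[days_count: days >= 24 OR zone IN ('A', 'D')]
ship_id=700: ✓ → 1
ship_id=701: ✓ → 1
ship_id=702: ✓ → 1
ship_id=703: ✗
ship_id=704: ✗
ship_id=705: ✗
ship_id=706: ✗
ship_id=707: ✗
ship_id=708: ✓ → 1
ship_id=709: ✓ → 1
ship_id=710: ✓ → 1
ship_id=711: ✓ → 1
days_count = COUNT(1, 1, 1, 1, 1, 1, 1) = 7

fedex_sum=2584, days_sum=1685, days_count=7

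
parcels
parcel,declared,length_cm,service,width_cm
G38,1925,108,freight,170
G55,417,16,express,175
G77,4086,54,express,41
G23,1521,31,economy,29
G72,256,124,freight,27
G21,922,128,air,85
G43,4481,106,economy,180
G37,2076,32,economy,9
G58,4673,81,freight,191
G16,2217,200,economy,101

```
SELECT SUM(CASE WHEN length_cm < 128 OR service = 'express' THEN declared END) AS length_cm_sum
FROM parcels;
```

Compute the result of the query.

parcel=G38: ✓ → 1925
parcel=G55: ✓ → 417
parcel=G77: ✓ → 4086
parcel=G23: ✓ → 1521
parcel=G72: ✓ → 256
parcel=G21: ✗
parcel=G43: ✓ → 4481
parcel=G37: ✓ → 2076
parcel=G58: ✓ → 4673
parcel=G16: ✗
length_cm_sum = 1925 + 417 + 4086 + 1521 + 256 + 4481 + 2076 + 4673 = 19435

19435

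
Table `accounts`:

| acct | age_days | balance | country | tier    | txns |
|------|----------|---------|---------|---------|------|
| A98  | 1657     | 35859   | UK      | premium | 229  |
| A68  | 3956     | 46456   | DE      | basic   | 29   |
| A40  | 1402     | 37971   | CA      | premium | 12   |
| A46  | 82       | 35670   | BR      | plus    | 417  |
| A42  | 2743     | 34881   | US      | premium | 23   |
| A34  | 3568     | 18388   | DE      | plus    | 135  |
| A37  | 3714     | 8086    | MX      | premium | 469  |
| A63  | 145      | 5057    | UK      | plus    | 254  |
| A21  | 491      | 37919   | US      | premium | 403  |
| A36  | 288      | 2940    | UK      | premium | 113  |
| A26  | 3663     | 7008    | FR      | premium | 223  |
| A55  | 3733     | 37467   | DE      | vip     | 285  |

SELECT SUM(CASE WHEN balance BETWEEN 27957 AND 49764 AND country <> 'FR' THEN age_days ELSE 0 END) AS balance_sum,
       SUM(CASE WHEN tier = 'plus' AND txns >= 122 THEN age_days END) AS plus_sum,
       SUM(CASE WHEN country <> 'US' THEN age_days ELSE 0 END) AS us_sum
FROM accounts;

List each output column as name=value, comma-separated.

[balance_sum: balance BETWEEN 27957 AND 49764 AND country <> 'FR']
acct=A98: ✓ → 1657
acct=A68: ✓ → 3956
acct=A40: ✓ → 1402
acct=A46: ✓ → 82
acct=A42: ✓ → 2743
acct=A34: ✗
acct=A37: ✗
acct=A63: ✗
acct=A21: ✓ → 491
acct=A36: ✗
acct=A26: ✗
acct=A55: ✓ → 3733
balance_sum = 1657 + 3956 + 1402 + 82 + 2743 + 491 + 3733 = 14064
—
[plus_sum: tier = 'plus' AND txns >= 122]
acct=A98: ✗
acct=A68: ✗
acct=A40: ✗
acct=A46: ✓ → 82
acct=A42: ✗
acct=A34: ✓ → 3568
acct=A37: ✗
acct=A63: ✓ → 145
acct=A21: ✗
acct=A36: ✗
acct=A26: ✗
acct=A55: ✗
plus_sum = 82 + 3568 + 145 = 3795
—
[us_sum: country <> 'US']
acct=A98: ✓ → 1657
acct=A68: ✓ → 3956
acct=A40: ✓ → 1402
acct=A46: ✓ → 82
acct=A42: ✗
acct=A34: ✓ → 3568
acct=A37: ✓ → 3714
acct=A63: ✓ → 145
acct=A21: ✗
acct=A36: ✓ → 288
acct=A26: ✓ → 3663
acct=A55: ✓ → 3733
us_sum = 1657 + 3956 + 1402 + 82 + 3568 + 3714 + 145 + 288 + 3663 + 3733 = 22208

balance_sum=14064, plus_sum=3795, us_sum=22208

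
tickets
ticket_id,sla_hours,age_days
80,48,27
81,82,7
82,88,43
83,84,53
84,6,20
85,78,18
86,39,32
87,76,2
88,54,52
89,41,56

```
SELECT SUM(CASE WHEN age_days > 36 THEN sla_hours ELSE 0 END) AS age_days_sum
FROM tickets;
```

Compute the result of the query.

267

ticket_id=80: ✗
ticket_id=81: ✗
ticket_id=82: ✓ → 88
ticket_id=83: ✓ → 84
ticket_id=84: ✗
ticket_id=85: ✗
ticket_id=86: ✗
ticket_id=87: ✗
ticket_id=88: ✓ → 54
ticket_id=89: ✓ → 41
age_days_sum = 88 + 84 + 54 + 41 = 267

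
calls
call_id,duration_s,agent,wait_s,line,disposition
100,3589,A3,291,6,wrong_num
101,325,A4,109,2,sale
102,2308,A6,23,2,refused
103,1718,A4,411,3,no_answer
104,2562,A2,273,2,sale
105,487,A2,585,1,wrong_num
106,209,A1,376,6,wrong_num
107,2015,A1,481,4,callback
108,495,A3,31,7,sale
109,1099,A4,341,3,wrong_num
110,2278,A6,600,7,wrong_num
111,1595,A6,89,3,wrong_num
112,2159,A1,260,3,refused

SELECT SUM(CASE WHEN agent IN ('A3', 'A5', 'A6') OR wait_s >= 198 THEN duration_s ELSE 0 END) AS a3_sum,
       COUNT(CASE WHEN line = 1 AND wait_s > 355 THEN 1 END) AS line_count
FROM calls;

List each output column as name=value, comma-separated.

[a3_sum: agent IN ('A3', 'A5', 'A6') OR wait_s >= 198]
call_id=100: ✓ → 3589
call_id=101: ✗
call_id=102: ✓ → 2308
call_id=103: ✓ → 1718
call_id=104: ✓ → 2562
call_id=105: ✓ → 487
call_id=106: ✓ → 209
call_id=107: ✓ → 2015
call_id=108: ✓ → 495
call_id=109: ✓ → 1099
call_id=110: ✓ → 2278
call_id=111: ✓ → 1595
call_id=112: ✓ → 2159
a3_sum = 3589 + 2308 + 1718 + 2562 + 487 + 209 + 2015 + 495 + 1099 + 2278 + 1595 + 2159 = 20514
—
[line_count: line = 1 AND wait_s > 355]
call_id=100: ✗
call_id=101: ✗
call_id=102: ✗
call_id=103: ✗
call_id=104: ✗
call_id=105: ✓ → 1
call_id=106: ✗
call_id=107: ✗
call_id=108: ✗
call_id=109: ✗
call_id=110: ✗
call_id=111: ✗
call_id=112: ✗
line_count = COUNT(1) = 1

a3_sum=20514, line_count=1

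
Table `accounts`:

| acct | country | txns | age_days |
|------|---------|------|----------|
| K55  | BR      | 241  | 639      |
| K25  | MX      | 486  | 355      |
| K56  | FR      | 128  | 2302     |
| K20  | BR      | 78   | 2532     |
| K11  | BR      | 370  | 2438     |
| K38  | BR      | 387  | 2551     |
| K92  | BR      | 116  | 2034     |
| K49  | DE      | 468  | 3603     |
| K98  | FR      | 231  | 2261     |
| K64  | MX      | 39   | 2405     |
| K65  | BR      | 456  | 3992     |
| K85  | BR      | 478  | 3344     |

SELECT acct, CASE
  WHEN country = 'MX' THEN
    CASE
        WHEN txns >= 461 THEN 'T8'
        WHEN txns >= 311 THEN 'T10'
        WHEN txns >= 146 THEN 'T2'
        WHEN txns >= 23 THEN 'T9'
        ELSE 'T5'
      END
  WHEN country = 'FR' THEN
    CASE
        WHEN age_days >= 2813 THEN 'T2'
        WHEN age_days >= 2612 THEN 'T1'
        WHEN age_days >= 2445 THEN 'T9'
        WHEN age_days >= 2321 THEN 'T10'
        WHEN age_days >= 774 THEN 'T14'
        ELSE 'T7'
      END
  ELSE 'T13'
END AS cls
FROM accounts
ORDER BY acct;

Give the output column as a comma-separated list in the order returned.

acct=K11: country='BR' → outer ELSE → T13
acct=K20: country='BR' → outer ELSE → T13
acct=K25: country='MX' → inner[txns >= 461] → T8
acct=K38: country='BR' → outer ELSE → T13
acct=K49: country='DE' → outer ELSE → T13
acct=K55: country='BR' → outer ELSE → T13
acct=K56: country='FR' → inner[age_days >= 774] → T14
acct=K64: country='MX' → inner[txns >= 23] → T9
acct=K65: country='BR' → outer ELSE → T13
acct=K85: country='BR' → outer ELSE → T13
acct=K92: country='BR' → outer ELSE → T13
acct=K98: country='FR' → inner[age_days >= 774] → T14

T13, T13, T8, T13, T13, T13, T14, T9, T13, T13, T13, T14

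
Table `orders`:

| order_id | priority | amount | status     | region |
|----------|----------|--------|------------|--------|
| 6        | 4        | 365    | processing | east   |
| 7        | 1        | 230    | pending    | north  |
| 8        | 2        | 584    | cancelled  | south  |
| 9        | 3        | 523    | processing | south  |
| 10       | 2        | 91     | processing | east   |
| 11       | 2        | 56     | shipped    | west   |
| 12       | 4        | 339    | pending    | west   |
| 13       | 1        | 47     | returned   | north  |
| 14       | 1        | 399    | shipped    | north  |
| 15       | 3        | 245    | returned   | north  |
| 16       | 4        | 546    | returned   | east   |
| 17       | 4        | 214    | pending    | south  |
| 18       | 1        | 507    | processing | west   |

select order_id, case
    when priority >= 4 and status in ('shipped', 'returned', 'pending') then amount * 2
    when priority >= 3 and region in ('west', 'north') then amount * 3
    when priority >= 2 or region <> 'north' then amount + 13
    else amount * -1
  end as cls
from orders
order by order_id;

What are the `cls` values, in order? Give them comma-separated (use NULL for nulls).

order_id=6: priority >= 2 or region <> 'north' → 378
order_id=7: ELSE → -230
order_id=8: priority >= 2 or region <> 'north' → 597
order_id=9: priority >= 2 or region <> 'north' → 536
order_id=10: priority >= 2 or region <> 'north' → 104
order_id=11: priority >= 2 or region <> 'north' → 69
order_id=12: priority >= 4 and status in ('shipped', 'returned', 'pending') → 678
order_id=13: ELSE → -47
order_id=14: ELSE → -399
order_id=15: priority >= 3 and region in ('west', 'north') → 735
order_id=16: priority >= 4 and status in ('shipped', 'returned', 'pending') → 1092
order_id=17: priority >= 4 and status in ('shipped', 'returned', 'pending') → 428
order_id=18: priority >= 2 or region <> 'north' → 520

378, -230, 597, 536, 104, 69, 678, -47, -399, 735, 1092, 428, 520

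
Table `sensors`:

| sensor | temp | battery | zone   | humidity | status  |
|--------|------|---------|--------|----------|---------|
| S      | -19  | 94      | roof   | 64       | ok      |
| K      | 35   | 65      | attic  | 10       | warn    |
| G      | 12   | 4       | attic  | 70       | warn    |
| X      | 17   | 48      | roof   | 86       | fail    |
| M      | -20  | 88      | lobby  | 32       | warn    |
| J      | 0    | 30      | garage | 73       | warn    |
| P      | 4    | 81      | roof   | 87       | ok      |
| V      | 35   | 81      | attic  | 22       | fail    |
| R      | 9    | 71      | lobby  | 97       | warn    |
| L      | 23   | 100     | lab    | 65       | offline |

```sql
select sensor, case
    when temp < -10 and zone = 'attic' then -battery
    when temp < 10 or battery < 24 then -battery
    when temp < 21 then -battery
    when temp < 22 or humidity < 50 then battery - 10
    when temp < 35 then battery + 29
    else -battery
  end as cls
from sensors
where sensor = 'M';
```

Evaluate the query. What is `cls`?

-88

sensor = M: temp=-20, battery=88, zone=lobby, humidity=32, status=warn.
temp < -10 and zone = 'attic' → false
temp < 10 or battery < 24 → true → -88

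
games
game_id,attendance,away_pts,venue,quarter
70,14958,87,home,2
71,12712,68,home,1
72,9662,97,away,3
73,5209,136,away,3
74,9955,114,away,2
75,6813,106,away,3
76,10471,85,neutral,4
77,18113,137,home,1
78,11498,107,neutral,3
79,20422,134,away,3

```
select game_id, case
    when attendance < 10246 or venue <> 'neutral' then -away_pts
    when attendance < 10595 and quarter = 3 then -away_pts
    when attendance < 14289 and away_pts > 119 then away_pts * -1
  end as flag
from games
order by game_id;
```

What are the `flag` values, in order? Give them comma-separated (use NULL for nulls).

game_id=70: attendance < 10246 or venue <> 'neutral' → -87
game_id=71: attendance < 10246 or venue <> 'neutral' → -68
game_id=72: attendance < 10246 or venue <> 'neutral' → -97
game_id=73: attendance < 10246 or venue <> 'neutral' → -136
game_id=74: attendance < 10246 or venue <> 'neutral' → -114
game_id=75: attendance < 10246 or venue <> 'neutral' → -106
game_id=76: (no match → NULL) → NULL
game_id=77: attendance < 10246 or venue <> 'neutral' → -137
game_id=78: (no match → NULL) → NULL
game_id=79: attendance < 10246 or venue <> 'neutral' → -134

-87, -68, -97, -136, -114, -106, NULL, -137, NULL, -134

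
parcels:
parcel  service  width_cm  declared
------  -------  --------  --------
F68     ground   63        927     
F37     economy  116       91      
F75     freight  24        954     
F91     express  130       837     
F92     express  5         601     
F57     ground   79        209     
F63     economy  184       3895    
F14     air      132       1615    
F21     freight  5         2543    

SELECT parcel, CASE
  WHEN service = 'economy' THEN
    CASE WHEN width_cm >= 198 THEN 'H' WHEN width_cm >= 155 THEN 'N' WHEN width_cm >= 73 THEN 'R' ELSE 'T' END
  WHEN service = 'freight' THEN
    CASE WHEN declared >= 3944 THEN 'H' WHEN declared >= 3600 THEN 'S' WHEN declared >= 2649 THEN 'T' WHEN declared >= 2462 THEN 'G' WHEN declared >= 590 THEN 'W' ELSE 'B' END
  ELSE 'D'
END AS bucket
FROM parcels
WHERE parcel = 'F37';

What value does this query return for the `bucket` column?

R

parcel = F37: service=economy, width_cm=116, declared=91.
service='economy' → inner[width_cm >= 73] → R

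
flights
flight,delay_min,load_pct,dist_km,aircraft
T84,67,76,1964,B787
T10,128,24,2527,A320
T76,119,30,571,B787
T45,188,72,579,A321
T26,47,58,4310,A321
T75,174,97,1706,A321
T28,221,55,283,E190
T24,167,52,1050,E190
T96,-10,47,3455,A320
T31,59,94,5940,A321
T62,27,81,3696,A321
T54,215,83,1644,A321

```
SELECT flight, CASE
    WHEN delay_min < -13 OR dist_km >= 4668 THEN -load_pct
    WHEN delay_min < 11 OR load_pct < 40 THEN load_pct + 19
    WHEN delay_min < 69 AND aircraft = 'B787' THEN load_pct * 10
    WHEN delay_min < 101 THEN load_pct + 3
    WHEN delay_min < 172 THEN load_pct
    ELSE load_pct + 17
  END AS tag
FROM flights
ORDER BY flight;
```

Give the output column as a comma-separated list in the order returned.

43, 52, 61, 72, -94, 89, 100, 84, 114, 49, 760, 66

flight=T10: delay_min < 11 OR load_pct < 40 → 43
flight=T24: delay_min < 172 → 52
flight=T26: delay_min < 101 → 61
flight=T28: ELSE → 72
flight=T31: delay_min < -13 OR dist_km >= 4668 → -94
flight=T45: ELSE → 89
flight=T54: ELSE → 100
flight=T62: delay_min < 101 → 84
flight=T75: ELSE → 114
flight=T76: delay_min < 11 OR load_pct < 40 → 49
flight=T84: delay_min < 69 AND aircraft = 'B787' → 760
flight=T96: delay_min < 11 OR load_pct < 40 → 66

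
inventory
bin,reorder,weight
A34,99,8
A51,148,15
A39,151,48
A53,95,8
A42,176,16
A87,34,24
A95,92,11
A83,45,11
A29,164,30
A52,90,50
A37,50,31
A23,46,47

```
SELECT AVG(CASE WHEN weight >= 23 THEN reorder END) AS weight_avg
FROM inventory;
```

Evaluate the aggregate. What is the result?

bin=A34: ✗
bin=A51: ✗
bin=A39: ✓ → 151
bin=A53: ✗
bin=A42: ✗
bin=A87: ✓ → 34
bin=A95: ✗
bin=A83: ✗
bin=A29: ✓ → 164
bin=A52: ✓ → 90
bin=A37: ✓ → 50
bin=A23: ✓ → 46
weight_avg = (151 + 34 + 164 + 90 + 50 + 46) / 6 = 89.1666666667

89.1666666667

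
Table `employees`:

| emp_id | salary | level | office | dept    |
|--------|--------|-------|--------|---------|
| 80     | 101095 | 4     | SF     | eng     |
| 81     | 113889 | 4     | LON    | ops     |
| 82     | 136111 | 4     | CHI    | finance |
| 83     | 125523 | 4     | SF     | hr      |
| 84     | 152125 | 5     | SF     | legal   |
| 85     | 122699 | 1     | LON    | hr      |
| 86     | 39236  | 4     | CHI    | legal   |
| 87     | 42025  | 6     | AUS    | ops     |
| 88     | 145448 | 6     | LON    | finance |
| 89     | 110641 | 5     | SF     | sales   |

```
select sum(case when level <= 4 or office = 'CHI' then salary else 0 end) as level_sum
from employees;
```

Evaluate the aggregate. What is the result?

emp_id=80: ✓ → 101095
emp_id=81: ✓ → 113889
emp_id=82: ✓ → 136111
emp_id=83: ✓ → 125523
emp_id=84: ✗
emp_id=85: ✓ → 122699
emp_id=86: ✓ → 39236
emp_id=87: ✗
emp_id=88: ✗
emp_id=89: ✗
level_sum = 101095 + 113889 + 136111 + 125523 + 122699 + 39236 = 638553

638553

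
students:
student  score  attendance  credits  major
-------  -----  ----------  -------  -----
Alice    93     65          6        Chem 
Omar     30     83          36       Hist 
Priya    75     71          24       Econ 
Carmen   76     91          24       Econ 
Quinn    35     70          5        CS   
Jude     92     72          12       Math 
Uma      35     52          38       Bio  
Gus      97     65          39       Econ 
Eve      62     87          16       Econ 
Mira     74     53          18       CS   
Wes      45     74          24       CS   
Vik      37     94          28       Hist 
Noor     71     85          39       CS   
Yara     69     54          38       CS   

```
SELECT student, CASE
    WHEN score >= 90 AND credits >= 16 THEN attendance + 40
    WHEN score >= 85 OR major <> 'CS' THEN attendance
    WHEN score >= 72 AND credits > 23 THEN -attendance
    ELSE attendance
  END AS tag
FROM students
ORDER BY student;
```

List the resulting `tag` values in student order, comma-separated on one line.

65, 91, 87, 105, 72, 53, 85, 83, 71, 70, 52, 94, 74, 54

student=Alice: score >= 85 OR major <> 'CS' → 65
student=Carmen: score >= 85 OR major <> 'CS' → 91
student=Eve: score >= 85 OR major <> 'CS' → 87
student=Gus: score >= 90 AND credits >= 16 → 105
student=Jude: score >= 85 OR major <> 'CS' → 72
student=Mira: ELSE → 53
student=Noor: ELSE → 85
student=Omar: score >= 85 OR major <> 'CS' → 83
student=Priya: score >= 85 OR major <> 'CS' → 71
student=Quinn: ELSE → 70
student=Uma: score >= 85 OR major <> 'CS' → 52
student=Vik: score >= 85 OR major <> 'CS' → 94
student=Wes: ELSE → 74
student=Yara: ELSE → 54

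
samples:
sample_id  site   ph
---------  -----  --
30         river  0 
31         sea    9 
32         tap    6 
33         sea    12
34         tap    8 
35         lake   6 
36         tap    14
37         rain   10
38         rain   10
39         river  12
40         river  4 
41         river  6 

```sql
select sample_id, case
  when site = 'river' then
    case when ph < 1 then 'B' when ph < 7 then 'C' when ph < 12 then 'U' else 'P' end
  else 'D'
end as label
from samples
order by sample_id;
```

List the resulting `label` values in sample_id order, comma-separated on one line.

B, D, D, D, D, D, D, D, D, P, C, C

sample_id=30: site='river' → inner[ph < 1] → B
sample_id=31: site='sea' → outer ELSE → D
sample_id=32: site='tap' → outer ELSE → D
sample_id=33: site='sea' → outer ELSE → D
sample_id=34: site='tap' → outer ELSE → D
sample_id=35: site='lake' → outer ELSE → D
sample_id=36: site='tap' → outer ELSE → D
sample_id=37: site='rain' → outer ELSE → D
sample_id=38: site='rain' → outer ELSE → D
sample_id=39: site='river' → inner[ELSE] → P
sample_id=40: site='river' → inner[ph < 7] → C
sample_id=41: site='river' → inner[ph < 7] → C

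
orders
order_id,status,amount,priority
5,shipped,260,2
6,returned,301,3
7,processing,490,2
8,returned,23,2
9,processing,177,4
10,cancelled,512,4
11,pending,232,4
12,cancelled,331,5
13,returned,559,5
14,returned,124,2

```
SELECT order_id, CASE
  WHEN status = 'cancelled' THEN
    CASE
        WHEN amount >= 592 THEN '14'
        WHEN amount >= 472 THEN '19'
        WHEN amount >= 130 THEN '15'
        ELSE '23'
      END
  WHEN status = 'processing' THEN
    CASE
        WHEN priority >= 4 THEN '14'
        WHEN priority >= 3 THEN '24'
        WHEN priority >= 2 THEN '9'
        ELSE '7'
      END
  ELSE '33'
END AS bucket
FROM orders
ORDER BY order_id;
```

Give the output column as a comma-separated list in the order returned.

33, 33, 9, 33, 14, 19, 33, 15, 33, 33

order_id=5: status='shipped' → outer ELSE → 33
order_id=6: status='returned' → outer ELSE → 33
order_id=7: status='processing' → inner[priority >= 2] → 9
order_id=8: status='returned' → outer ELSE → 33
order_id=9: status='processing' → inner[priority >= 4] → 14
order_id=10: status='cancelled' → inner[amount >= 472] → 19
order_id=11: status='pending' → outer ELSE → 33
order_id=12: status='cancelled' → inner[amount >= 130] → 15
order_id=13: status='returned' → outer ELSE → 33
order_id=14: status='returned' → outer ELSE → 33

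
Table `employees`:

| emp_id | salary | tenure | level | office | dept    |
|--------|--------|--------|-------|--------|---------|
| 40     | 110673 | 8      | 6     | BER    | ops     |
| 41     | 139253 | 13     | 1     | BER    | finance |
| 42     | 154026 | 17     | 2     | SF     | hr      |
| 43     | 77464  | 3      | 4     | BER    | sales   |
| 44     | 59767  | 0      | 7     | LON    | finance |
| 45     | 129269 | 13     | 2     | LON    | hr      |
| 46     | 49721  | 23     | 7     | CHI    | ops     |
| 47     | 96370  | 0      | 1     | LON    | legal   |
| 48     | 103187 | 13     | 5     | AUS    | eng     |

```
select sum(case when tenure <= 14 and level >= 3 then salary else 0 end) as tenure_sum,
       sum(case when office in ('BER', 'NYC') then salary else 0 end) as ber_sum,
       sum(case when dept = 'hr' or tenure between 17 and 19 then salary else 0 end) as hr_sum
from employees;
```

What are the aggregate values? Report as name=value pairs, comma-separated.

[tenure_sum: tenure <= 14 and level >= 3]
emp_id=40: ✓ → 110673
emp_id=41: ✗
emp_id=42: ✗
emp_id=43: ✓ → 77464
emp_id=44: ✓ → 59767
emp_id=45: ✗
emp_id=46: ✗
emp_id=47: ✗
emp_id=48: ✓ → 103187
tenure_sum = 110673 + 77464 + 59767 + 103187 = 351091
—
[ber_sum: office in ('BER', 'NYC')]
emp_id=40: ✓ → 110673
emp_id=41: ✓ → 139253
emp_id=42: ✗
emp_id=43: ✓ → 77464
emp_id=44: ✗
emp_id=45: ✗
emp_id=46: ✗
emp_id=47: ✗
emp_id=48: ✗
ber_sum = 110673 + 139253 + 77464 = 327390
—
[hr_sum: dept = 'hr' or tenure between 17 and 19]
emp_id=40: ✗
emp_id=41: ✗
emp_id=42: ✓ → 154026
emp_id=43: ✗
emp_id=44: ✗
emp_id=45: ✓ → 129269
emp_id=46: ✗
emp_id=47: ✗
emp_id=48: ✗
hr_sum = 154026 + 129269 = 283295

tenure_sum=351091, ber_sum=327390, hr_sum=283295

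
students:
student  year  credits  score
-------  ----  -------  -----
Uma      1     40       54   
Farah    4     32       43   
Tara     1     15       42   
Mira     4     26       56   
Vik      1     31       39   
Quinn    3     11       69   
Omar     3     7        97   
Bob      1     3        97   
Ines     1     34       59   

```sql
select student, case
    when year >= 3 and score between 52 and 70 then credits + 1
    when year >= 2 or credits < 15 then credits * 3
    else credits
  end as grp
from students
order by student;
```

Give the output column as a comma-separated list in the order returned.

student=Bob: year >= 2 or credits < 15 → 9
student=Farah: year >= 2 or credits < 15 → 96
student=Ines: ELSE → 34
student=Mira: year >= 3 and score between 52 and 70 → 27
student=Omar: year >= 2 or credits < 15 → 21
student=Quinn: year >= 3 and score between 52 and 70 → 12
student=Tara: ELSE → 15
student=Uma: ELSE → 40
student=Vik: ELSE → 31

9, 96, 34, 27, 21, 12, 15, 40, 31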